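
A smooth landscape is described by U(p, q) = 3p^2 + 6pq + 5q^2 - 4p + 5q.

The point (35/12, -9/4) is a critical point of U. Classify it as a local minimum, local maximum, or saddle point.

local minimum

The Hessian of U is constant: H = [[6, 6], [6, 10]].
det(H) = 6·10 − 6² = 24.
det(H) > 0 and tr(H) = 16 > 0, so H is positive definite and the point is a local minimum.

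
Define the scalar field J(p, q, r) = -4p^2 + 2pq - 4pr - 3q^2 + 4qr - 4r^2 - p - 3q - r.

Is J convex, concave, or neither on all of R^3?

concave

J is quadratic, so its Hessian is the constant matrix H = [[-8, 2, -4], [2, -6, 4], [-4, 4, -8]].
Leading principal minors: -8, 44, -192.
Signs alternate −, +, − ⇒ H ≺ 0 ⇒ concave.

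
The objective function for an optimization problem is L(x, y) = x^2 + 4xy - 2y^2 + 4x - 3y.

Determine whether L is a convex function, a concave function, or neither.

neither

L is quadratic, so its Hessian is the constant matrix H = [[2, 4], [4, -4]].
det(H) = -24, tr(H) = -2.
det(H) < 0, so H is indefinite: neither convex nor concave.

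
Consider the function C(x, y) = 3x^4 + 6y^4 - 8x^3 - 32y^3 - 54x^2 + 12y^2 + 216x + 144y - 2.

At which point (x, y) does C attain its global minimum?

C(x,y) separates as P(x) + Q(y) − 2, so its minimum is min P + min Q − 2.
P'(x) = 12(x - 3)(x - 2)(x + 3) vanishes at x ∈ {-3, 2, 3}; Q'(y) = 24(y - 3)(y - 2)(y + 1) vanishes at y ∈ {-1, 2, 3}.
Local minima of P (where P''>0): P(-3)=-675, P(3)=189. Local minima of Q: Q(-1)=-94, Q(3)=162.
So the global minimum of C is P(-3) + Q(-1) − 2 = -675 − 94 − 2 = -771, attained at (-3, -1).

(-3, -1)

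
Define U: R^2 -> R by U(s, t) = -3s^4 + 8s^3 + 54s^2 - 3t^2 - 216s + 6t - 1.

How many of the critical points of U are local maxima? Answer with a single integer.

2

U separates as a function of s plus a function of t, so ∇U=0 decouples.
∂U/∂s = -12(s - 3)(s - 2)(s + 3) = 0 at s ∈ {-3, 2, 3}; ∂U/∂t = -6(t - 1) = 0 at t ∈ {1}.
The Hessian is diagonal: diag(U_ss, U_tt). Second derivatives: U_ss(-3)=-360, U_ss(2)=60, U_ss(3)=-72; U_tt(1)=-6.
Local maxima occur where both diagonal entries negative: (-3, 1), (3, 1). Count: 2.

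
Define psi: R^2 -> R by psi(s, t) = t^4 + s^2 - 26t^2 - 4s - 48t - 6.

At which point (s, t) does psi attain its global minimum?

(2, 4)

psi(s,t) separates as P(s) + Q(t) − 6, so its minimum is min P + min Q − 6.
P'(s) = 2s - 4 vanishes at s ∈ {2}; Q'(t) = 4(t - 4)(t + 1)(t + 3) vanishes at t ∈ {-3, -1, 4}.
Local minima of P (where P''>0): P(2)=-4. Local minima of Q: Q(-3)=-9, Q(4)=-352.
So the global minimum of psi is P(2) + Q(4) − 6 = -4 − 352 − 6 = -362, attained at (2, 4).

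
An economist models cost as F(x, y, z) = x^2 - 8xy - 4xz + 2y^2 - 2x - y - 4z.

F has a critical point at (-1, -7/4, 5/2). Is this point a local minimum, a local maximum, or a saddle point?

The Hessian is constant: H = [[2, -8, -4], [-8, 4, 0], [-4, 0, 0]].
Leading principal minors: Δ₁ = 2, Δ₂ = -56, Δ₃ = -64.
The minors fit neither the all-positive nor the alternating-sign pattern, so H is indefinite: a saddle point.

saddle point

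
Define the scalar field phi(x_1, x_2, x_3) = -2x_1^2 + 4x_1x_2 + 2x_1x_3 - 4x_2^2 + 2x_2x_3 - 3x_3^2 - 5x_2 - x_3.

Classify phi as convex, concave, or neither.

phi is quadratic, so its Hessian is the constant matrix H = [[-4, 4, 2], [4, -8, 2], [2, 2, -6]].
Leading principal minors: -4, 16, -16.
Signs alternate −, +, − ⇒ H ≺ 0 ⇒ concave.

concave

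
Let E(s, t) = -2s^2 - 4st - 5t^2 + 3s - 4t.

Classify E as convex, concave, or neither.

concave

E is quadratic, so its Hessian is the constant matrix H = [[-4, -4], [-4, -10]].
det(H) = 24, tr(H) = -14.
det(H) > 0 and tr(H) < 0, so H is negative definite everywhere: concave.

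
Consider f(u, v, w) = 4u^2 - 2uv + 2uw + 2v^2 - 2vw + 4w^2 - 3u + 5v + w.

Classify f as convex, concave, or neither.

convex

f is quadratic, so its Hessian is the constant matrix H = [[8, -2, 2], [-2, 4, -2], [2, -2, 8]].
Leading principal minors: 8, 28, 192.
All positive ⇒ H ≻ 0 ⇒ convex.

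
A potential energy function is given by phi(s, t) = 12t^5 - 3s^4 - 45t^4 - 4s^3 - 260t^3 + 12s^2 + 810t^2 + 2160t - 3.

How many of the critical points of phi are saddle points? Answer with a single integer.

phi separates as a function of s plus a function of t, so ∇phi=0 decouples.
∂phi/∂s = -12s(s - 1)(s + 2) = 0 at s ∈ {-2, 0, 1}; ∂phi/∂t = 60(t - 4)(t - 3)(t + 1)(t + 3) = 0 at t ∈ {-3, -1, 3, 4}.
The Hessian is diagonal: diag(phi_ss, phi_tt). Second derivatives: phi_ss(-2)=-72, phi_ss(0)=24, phi_ss(1)=-36; phi_tt(-3)=-5040, phi_tt(-1)=2400, phi_tt(3)=-1440, phi_tt(4)=2100.
Saddle points occur where the two diagonal entries have opposite signs: (-2, -1), (-2, 4), (0, -3), (0, 3), (1, -1), (1, 4). Count: 6.

6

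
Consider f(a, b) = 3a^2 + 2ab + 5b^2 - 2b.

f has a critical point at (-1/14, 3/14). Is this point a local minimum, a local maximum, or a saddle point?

local minimum

The Hessian of f is constant: H = [[6, 2], [2, 10]].
det(H) = 6·10 − 2² = 56.
det(H) > 0 and tr(H) = 16 > 0, so H is positive definite and the point is a local minimum.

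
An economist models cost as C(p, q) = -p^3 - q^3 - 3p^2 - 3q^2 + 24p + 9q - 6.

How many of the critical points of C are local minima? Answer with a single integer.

C separates as a function of p plus a function of q, so ∇C=0 decouples.
∂C/∂p = -3(p - 2)(p + 4) = 0 at p ∈ {-4, 2}; ∂C/∂q = -3(q - 1)(q + 3) = 0 at q ∈ {-3, 1}.
The Hessian is diagonal: diag(C_pp, C_qq). Second derivatives: C_pp(-4)=18, C_pp(2)=-18; C_qq(-3)=12, C_qq(1)=-12.
Local minima occur where both diagonal entries positive: (-4, -3). Count: 1.

1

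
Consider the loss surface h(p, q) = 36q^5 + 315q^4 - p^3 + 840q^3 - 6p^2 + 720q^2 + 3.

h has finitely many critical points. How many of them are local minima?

h separates as a function of p plus a function of q, so ∇h=0 decouples.
∂h/∂p = -3p(p + 4) = 0 at p ∈ {-4, 0}; ∂h/∂q = 180q(q + 1)(q + 2)(q + 4) = 0 at q ∈ {-4, -2, -1, 0}.
The Hessian is diagonal: diag(h_pp, h_qq). Second derivatives: h_pp(-4)=12, h_pp(0)=-12; h_qq(-4)=-4320, h_qq(-2)=720, h_qq(-1)=-540, h_qq(0)=1440.
Local minima occur where both diagonal entries positive: (-4, -2), (-4, 0). Count: 2.

2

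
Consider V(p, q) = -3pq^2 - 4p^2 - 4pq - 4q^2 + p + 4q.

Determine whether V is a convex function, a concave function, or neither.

The term -3pq^2 is cubic, so the Hessian is not constant.
∂²V/∂q² = -6p - 8, which takes both signs as p varies (negative for sufficiently large p). A diagonal entry of the Hessian changing sign means the Hessian is neither positive- nor negative-semidefinite on all of R^2.

neither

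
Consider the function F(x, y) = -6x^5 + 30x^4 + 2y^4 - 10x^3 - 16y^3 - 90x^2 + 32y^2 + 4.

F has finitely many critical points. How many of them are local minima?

4

F separates as a function of x plus a function of y, so ∇F=0 decouples.
∂F/∂x = -30x(x - 3)(x - 2)(x + 1) = 0 at x ∈ {-1, 0, 2, 3}; ∂F/∂y = 8y(y - 4)(y - 2) = 0 at y ∈ {0, 2, 4}.
The Hessian is diagonal: diag(F_xx, F_yy). Second derivatives: F_xx(-1)=360, F_xx(0)=-180, F_xx(2)=180, F_xx(3)=-360; F_yy(0)=64, F_yy(2)=-32, F_yy(4)=64.
Local minima occur where both diagonal entries positive: (-1, 0), (-1, 4), (2, 0), (2, 4). Count: 4.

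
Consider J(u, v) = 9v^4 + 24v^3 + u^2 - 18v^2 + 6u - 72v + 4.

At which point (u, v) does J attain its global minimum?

J(u,v) separates as P(u) + Q(v) + 4, so its minimum is min P + min Q + 4.
P'(u) = 2u + 6 vanishes at u ∈ {-3}; Q'(v) = 36(v - 1)(v + 1)(v + 2) vanishes at v ∈ {-2, -1, 1}.
Local minima of P (where P''>0): P(-3)=-9. Local minima of Q: Q(-2)=24, Q(1)=-57.
So the global minimum of J is P(-3) + Q(1) + 4 = -9 − 57 + 4 = -62, attained at (-3, 1).

(-3, 1)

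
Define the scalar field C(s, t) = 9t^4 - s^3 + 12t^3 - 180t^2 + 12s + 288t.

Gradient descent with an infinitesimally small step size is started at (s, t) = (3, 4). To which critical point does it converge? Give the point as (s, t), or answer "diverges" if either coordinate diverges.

diverges

C is separable, so gradient descent decouples: s follows -∂C/∂s, t follows -∂C/∂t.
∂C/∂s = -3(s - 2)(s + 2); at s=3 this is -15, so s increases.
∂C/∂t = 36(t - 2)(t - 1)(t + 4); at t=4 this is 1728, so t decreases.
The s-coordinate has no critical point in that direction and runs off to infinity.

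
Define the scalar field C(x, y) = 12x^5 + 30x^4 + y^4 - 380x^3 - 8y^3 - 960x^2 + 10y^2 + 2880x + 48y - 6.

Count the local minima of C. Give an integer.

4

C separates as a function of x plus a function of y, so ∇C=0 decouples.
∂C/∂x = 60(x - 4)(x - 1)(x + 3)(x + 4) = 0 at x ∈ {-4, -3, 1, 4}; ∂C/∂y = 4(y - 4)(y - 3)(y + 1) = 0 at y ∈ {-1, 3, 4}.
The Hessian is diagonal: diag(C_xx, C_yy). Second derivatives: C_xx(-4)=-2400, C_xx(-3)=1680, C_xx(1)=-3600, C_xx(4)=10080; C_yy(-1)=80, C_yy(3)=-16, C_yy(4)=20.
Local minima occur where both diagonal entries positive: (-3, -1), (-3, 4), (4, -1), (4, 4). Count: 4.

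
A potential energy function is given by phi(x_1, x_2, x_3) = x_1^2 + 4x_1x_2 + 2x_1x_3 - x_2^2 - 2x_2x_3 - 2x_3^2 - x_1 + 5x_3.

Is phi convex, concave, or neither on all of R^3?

phi is quadratic, so its Hessian is the constant matrix H = [[2, 4, 2], [4, -2, -2], [2, -2, -4]].
Leading principal minors: 2, -20, 48.
Neither pattern holds ⇒ H is indefinite ⇒ neither convex nor concave.

neither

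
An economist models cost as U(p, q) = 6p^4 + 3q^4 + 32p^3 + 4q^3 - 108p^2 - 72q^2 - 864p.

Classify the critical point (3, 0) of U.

saddle point

The mixed partial ∂²U/∂p∂q is 0, so the Hessian at any point is diag(U_pp, U_qq) = diag(24(3p^2 + 8p - 9), 12(3q^2 + 2q - 12)).
At (3, 0): H = diag(1008, -144).
The eigenvalues have opposite signs, so H is indefinite: a saddle point.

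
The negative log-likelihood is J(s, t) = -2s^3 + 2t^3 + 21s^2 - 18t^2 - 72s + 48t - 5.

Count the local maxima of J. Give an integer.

1

J separates as a function of s plus a function of t, so ∇J=0 decouples.
∂J/∂s = -6(s - 4)(s - 3) = 0 at s ∈ {3, 4}; ∂J/∂t = 6(t - 4)(t - 2) = 0 at t ∈ {2, 4}.
The Hessian is diagonal: diag(J_ss, J_tt). Second derivatives: J_ss(3)=6, J_ss(4)=-6; J_tt(2)=-12, J_tt(4)=12.
Local maxima occur where both diagonal entries negative: (4, 2). Count: 1.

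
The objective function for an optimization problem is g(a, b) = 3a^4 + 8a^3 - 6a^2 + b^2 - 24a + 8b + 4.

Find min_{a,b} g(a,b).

-31

g(a,b) separates as P(a) + Q(b) + 4, so its minimum is min P + min Q + 4.
P'(a) = 12(a - 1)(a + 1)(a + 2) vanishes at a ∈ {-2, -1, 1}; Q'(b) = 2b + 8 vanishes at b ∈ {-4}.
Local minima of P (where P''>0): P(-2)=8, P(1)=-19. Local minima of Q: Q(-4)=-16.
So the global minimum of g is P(1) + Q(-4) + 4 = -19 − 16 + 4 = -31, attained at (1, -4).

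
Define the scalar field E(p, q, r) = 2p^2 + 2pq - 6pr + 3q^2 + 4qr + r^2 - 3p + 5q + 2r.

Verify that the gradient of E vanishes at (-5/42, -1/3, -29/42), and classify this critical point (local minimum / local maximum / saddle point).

saddle point

∇E = (4p + 2q - 6r - 3, 2p + 6q + 4r + 5, -6p + 4q + 2r + 2); substituting (-5/42, -1/3, -29/42) gives ∇E = (0, 0, 0), so (-5/42, -1/3, -29/42) is indeed a critical point.
The Hessian is constant: H = [[4, 2, -6], [2, 6, 4], [-6, 4, 2]].
Leading principal minors: Δ₁ = 4, Δ₂ = 20, Δ₃ = -336.
The minors fit neither the all-positive nor the alternating-sign pattern, so H is indefinite: a saddle point.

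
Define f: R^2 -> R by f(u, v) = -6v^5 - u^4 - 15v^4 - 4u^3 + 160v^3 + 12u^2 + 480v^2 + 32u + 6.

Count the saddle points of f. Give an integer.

f separates as a function of u plus a function of v, so ∇f=0 decouples.
∂f/∂u = -4(u - 2)(u + 1)(u + 4) = 0 at u ∈ {-4, -1, 2}; ∂f/∂v = -30v(v - 4)(v + 2)(v + 4) = 0 at v ∈ {-4, -2, 0, 4}.
The Hessian is diagonal: diag(f_uu, f_vv). Second derivatives: f_uu(-4)=-72, f_uu(-1)=36, f_uu(2)=-72; f_vv(-4)=1920, f_vv(-2)=-720, f_vv(0)=960, f_vv(4)=-5760.
Saddle points occur where the two diagonal entries have opposite signs: (-4, -4), (-4, 0), (-1, -2), (-1, 4), (2, -4), (2, 0). Count: 6.

6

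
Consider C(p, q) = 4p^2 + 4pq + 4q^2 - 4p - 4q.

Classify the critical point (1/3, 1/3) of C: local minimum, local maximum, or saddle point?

local minimum

The Hessian of C is constant: H = [[8, 4], [4, 8]].
det(H) = 8·8 − 4² = 48.
det(H) > 0 and tr(H) = 16 > 0, so H is positive definite and the point is a local minimum.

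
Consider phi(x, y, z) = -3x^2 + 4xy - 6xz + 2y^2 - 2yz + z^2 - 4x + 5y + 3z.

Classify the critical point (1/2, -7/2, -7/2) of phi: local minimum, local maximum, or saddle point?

The Hessian is constant: H = [[-6, 4, -6], [4, 4, -2], [-6, -2, 2]].
Leading principal minors: Δ₁ = -6, Δ₂ = -40, Δ₃ = -104.
The minors fit neither the all-positive nor the alternating-sign pattern, so H is indefinite: a saddle point.

saddle point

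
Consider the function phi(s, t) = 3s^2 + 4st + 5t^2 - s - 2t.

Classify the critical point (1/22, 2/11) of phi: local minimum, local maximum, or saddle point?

local minimum

The Hessian of phi is constant: H = [[6, 4], [4, 10]].
det(H) = 6·10 − 4² = 44.
det(H) > 0 and tr(H) = 16 > 0, so H is positive definite and the point is a local minimum.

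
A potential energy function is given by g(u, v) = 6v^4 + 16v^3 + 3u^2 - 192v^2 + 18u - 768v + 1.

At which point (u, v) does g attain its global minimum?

(-3, 4)

g(u,v) separates as P(u) + Q(v) + 1, so its minimum is min P + min Q + 1.
P'(u) = 6u + 18 vanishes at u ∈ {-3}; Q'(v) = 24(v - 4)(v + 2)(v + 4) vanishes at v ∈ {-4, -2, 4}.
Local minima of P (where P''>0): P(-3)=-27. Local minima of Q: Q(-4)=512, Q(4)=-3584.
So the global minimum of g is P(-3) + Q(4) + 1 = -27 − 3584 + 1 = -3610, attained at (-3, 4).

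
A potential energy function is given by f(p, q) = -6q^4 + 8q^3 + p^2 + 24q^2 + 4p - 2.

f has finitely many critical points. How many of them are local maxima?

0

f separates as a function of p plus a function of q, so ∇f=0 decouples.
∂f/∂p = 2(p + 2) = 0 at p ∈ {-2}; ∂f/∂q = -24q(q - 2)(q + 1) = 0 at q ∈ {-1, 0, 2}.
The Hessian is diagonal: diag(f_pp, f_qq). Second derivatives: f_pp(-2)=2; f_qq(-1)=-72, f_qq(0)=48, f_qq(2)=-144.
Local maxima occur where both diagonal entries negative: none. Count: 0.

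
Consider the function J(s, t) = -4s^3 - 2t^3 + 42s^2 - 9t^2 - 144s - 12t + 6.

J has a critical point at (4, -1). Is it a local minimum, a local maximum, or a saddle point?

The mixed partial ∂²J/∂s∂t is 0, so the Hessian at any point is diag(J_ss, J_tt) = diag(12(-2s + 7), -6(2t + 3)).
At (4, -1): H = diag(-12, -6).
Both eigenvalues are negative, so H is negative definite: a local maximum.

local maximum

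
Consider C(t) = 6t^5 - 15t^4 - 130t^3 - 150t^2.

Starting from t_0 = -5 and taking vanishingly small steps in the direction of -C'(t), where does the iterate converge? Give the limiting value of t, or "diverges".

diverges

C'(t) = 30t(t - 5)(t + 1)(t + 2), so C'(-5) = 18000.
Gradient descent moves in the -C' direction, i.e. t is decreasing.
There is no critical point below t=-5, and C' keeps the same sign, so the iterate runs off to −∞.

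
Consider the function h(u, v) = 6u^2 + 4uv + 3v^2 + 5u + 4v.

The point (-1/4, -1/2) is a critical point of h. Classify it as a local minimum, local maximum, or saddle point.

The Hessian of h is constant: H = [[12, 4], [4, 6]].
det(H) = 12·6 − 4² = 56.
det(H) > 0 and tr(H) = 18 > 0, so H is positive definite and the point is a local minimum.

local minimum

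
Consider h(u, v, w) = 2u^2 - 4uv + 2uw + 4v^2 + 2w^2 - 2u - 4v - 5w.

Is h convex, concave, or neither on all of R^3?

h is quadratic, so its Hessian is the constant matrix H = [[4, -4, 2], [-4, 8, 0], [2, 0, 4]].
Leading principal minors: 4, 16, 32.
All positive ⇒ H ≻ 0 ⇒ convex.

convex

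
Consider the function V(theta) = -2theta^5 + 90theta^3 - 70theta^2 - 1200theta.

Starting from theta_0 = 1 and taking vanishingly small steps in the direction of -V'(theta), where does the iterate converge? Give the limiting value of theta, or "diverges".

V'(theta) = -10(theta - 4)(theta - 3)(theta + 2)(theta + 5), so V'(1) = -1080.
Gradient descent moves in the -V' direction, i.e. theta is increasing.
The nearest critical point in that direction is theta = 3, where V'' = 400 > 0 (a local minimum). The iterate converges there.

3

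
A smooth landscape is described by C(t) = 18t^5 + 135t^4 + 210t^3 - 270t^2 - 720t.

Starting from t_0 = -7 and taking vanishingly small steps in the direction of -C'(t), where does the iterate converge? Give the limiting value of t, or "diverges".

C'(t) = 90(t - 1)(t + 1)(t + 2)(t + 4), so C'(-7) = 64800.
Gradient descent moves in the -C' direction, i.e. t is decreasing.
There is no critical point below t=-7, and C' keeps the same sign, so the iterate runs off to −∞.

diverges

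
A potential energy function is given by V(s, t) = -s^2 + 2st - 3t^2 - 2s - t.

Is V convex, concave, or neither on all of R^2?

concave

V is quadratic, so its Hessian is the constant matrix H = [[-2, 2], [2, -6]].
det(H) = 8, tr(H) = -8.
det(H) > 0 and tr(H) < 0, so H is negative definite everywhere: concave.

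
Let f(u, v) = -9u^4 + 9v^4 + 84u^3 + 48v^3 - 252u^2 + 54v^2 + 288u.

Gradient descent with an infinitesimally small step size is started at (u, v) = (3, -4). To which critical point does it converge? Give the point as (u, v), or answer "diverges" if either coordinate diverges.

(2, -3)

f is separable, so gradient descent decouples: u follows -∂f/∂u, v follows -∂f/∂v.
∂f/∂u = -36(u - 4)(u - 2)(u - 1); at u=3 this is 72, so u decreases.
∂f/∂v = 36v(v + 1)(v + 3); at v=-4 this is -432, so v increases.
u converges to its nearest critical value 2 (a local min of the u-part); v converges to -3. The iterate converges to (2, -3).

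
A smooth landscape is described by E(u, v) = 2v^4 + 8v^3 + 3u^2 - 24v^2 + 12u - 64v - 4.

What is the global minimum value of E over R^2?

-144

E(u,v) separates as P(u) + Q(v) − 4, so its minimum is min P + min Q − 4.
P'(u) = 6u + 12 vanishes at u ∈ {-2}; Q'(v) = 8(v - 2)(v + 1)(v + 4) vanishes at v ∈ {-4, -1, 2}.
Local minima of P (where P''>0): P(-2)=-12. Local minima of Q: Q(-4)=-128, Q(2)=-128.
So the global minimum of E is P(-2) + Q(-4) − 4 = -12 − 128 − 4 = -144, attained at (-2, -4).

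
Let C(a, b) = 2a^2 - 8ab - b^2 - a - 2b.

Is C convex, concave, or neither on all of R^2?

C is quadratic, so its Hessian is the constant matrix H = [[4, -8], [-8, -2]].
det(H) = -72, tr(H) = 2.
det(H) < 0, so H is indefinite: neither convex nor concave.

neither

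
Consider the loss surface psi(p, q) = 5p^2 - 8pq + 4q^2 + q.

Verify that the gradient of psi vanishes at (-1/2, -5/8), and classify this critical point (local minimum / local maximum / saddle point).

∇psi = (10p - 8q, -8p + 8q + 1); substituting (-1/2, -5/8) gives ∇psi = (0, 0), so (-1/2, -5/8) is indeed a critical point.
The Hessian of psi is constant: H = [[10, -8], [-8, 8]].
det(H) = 10·8 − (-8)² = 16.
det(H) > 0 and tr(H) = 18 > 0, so H is positive definite and the point is a local minimum.

local minimum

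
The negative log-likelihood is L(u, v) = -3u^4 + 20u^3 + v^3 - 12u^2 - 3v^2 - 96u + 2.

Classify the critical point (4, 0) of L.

The mixed partial ∂²L/∂u∂v is 0, so the Hessian at any point is diag(L_uu, L_vv) = diag(12(-3u^2 + 10u - 2), 6(v - 1)).
At (4, 0): H = diag(-120, -6).
Both eigenvalues are negative, so H is negative definite: a local maximum.

local maximum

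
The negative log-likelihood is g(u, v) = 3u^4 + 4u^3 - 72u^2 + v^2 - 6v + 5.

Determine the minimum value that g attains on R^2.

-644

g(u,v) separates as P(u) + Q(v) + 5, so its minimum is min P + min Q + 5.
P'(u) = 12u(u - 3)(u + 4) vanishes at u ∈ {-4, 0, 3}; Q'(v) = 2v - 6 vanishes at v ∈ {3}.
Local minima of P (where P''>0): P(-4)=-640, P(3)=-297. Local minima of Q: Q(3)=-9.
So the global minimum of g is P(-4) + Q(3) + 5 = -640 − 9 + 5 = -644, attained at (-4, 3).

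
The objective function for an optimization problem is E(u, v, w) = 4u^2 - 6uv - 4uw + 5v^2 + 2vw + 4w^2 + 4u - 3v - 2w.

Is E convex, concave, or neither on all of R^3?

convex

E is quadratic, so its Hessian is the constant matrix H = [[8, -6, -4], [-6, 10, 2], [-4, 2, 8]].
Leading principal minors: 8, 44, 256.
All positive ⇒ H ≻ 0 ⇒ convex.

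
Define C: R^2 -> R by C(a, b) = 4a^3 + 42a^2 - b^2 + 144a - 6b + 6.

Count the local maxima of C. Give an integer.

C separates as a function of a plus a function of b, so ∇C=0 decouples.
∂C/∂a = 12(a + 3)(a + 4) = 0 at a ∈ {-4, -3}; ∂C/∂b = -2(b + 3) = 0 at b ∈ {-3}.
The Hessian is diagonal: diag(C_aa, C_bb). Second derivatives: C_aa(-4)=-12, C_aa(-3)=12; C_bb(-3)=-2.
Local maxima occur where both diagonal entries negative: (-4, -3). Count: 1.

1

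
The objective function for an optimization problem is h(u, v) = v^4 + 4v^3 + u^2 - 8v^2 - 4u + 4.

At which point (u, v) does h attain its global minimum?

(2, -4)

h(u,v) separates as P(u) + Q(v) + 4, so its minimum is min P + min Q + 4.
P'(u) = 2u - 4 vanishes at u ∈ {2}; Q'(v) = 4v(v - 1)(v + 4) vanishes at v ∈ {-4, 0, 1}.
Local minima of P (where P''>0): P(2)=-4. Local minima of Q: Q(-4)=-128, Q(1)=-3.
So the global minimum of h is P(2) + Q(-4) + 4 = -4 − 128 + 4 = -128, attained at (2, -4).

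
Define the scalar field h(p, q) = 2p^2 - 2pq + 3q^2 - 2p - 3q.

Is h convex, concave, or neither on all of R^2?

convex

h is quadratic, so its Hessian is the constant matrix H = [[4, -2], [-2, 6]].
det(H) = 20, tr(H) = 10.
det(H) > 0 and tr(H) > 0, so H is positive definite everywhere: convex.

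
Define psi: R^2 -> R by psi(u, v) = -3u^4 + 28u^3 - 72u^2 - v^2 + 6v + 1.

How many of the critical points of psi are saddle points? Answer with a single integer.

psi separates as a function of u plus a function of v, so ∇psi=0 decouples.
∂psi/∂u = -12u(u - 4)(u - 3) = 0 at u ∈ {0, 3, 4}; ∂psi/∂v = -2(v - 3) = 0 at v ∈ {3}.
The Hessian is diagonal: diag(psi_uu, psi_vv). Second derivatives: psi_uu(0)=-144, psi_uu(3)=36, psi_uu(4)=-48; psi_vv(3)=-2.
Saddle points occur where the two diagonal entries have opposite signs: (3, 3). Count: 1.

1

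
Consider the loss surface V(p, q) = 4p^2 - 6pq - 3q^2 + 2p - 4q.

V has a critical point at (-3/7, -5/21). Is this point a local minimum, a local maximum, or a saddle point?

saddle point

The Hessian of V is constant: H = [[8, -6], [-6, -6]].
det(H) = 8·(-6) − (-6)² = -84.
Since det(H) < 0, H is indefinite and the critical point is a saddle point.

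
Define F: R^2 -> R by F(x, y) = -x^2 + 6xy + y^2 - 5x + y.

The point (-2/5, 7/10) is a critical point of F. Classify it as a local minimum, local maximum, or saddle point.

saddle point

The Hessian of F is constant: H = [[-2, 6], [6, 2]].
det(H) = (-2)·2 − 6² = -40.
Since det(H) < 0, H is indefinite and the critical point is a saddle point.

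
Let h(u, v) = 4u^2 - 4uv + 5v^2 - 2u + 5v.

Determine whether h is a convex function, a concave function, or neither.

h is quadratic, so its Hessian is the constant matrix H = [[8, -4], [-4, 10]].
det(H) = 64, tr(H) = 18.
det(H) > 0 and tr(H) > 0, so H is positive definite everywhere: convex.

convex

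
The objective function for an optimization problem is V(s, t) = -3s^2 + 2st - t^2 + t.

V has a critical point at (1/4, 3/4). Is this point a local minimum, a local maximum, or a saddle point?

local maximum

The Hessian of V is constant: H = [[-6, 2], [2, -2]].
det(H) = (-6)·(-2) − 2² = 8.
det(H) > 0 and tr(H) = -8 < 0, so H is negative definite and the point is a local maximum.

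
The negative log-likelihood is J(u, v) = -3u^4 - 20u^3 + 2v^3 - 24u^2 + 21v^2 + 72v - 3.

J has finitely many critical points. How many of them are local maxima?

2

J separates as a function of u plus a function of v, so ∇J=0 decouples.
∂J/∂u = -12u(u + 1)(u + 4) = 0 at u ∈ {-4, -1, 0}; ∂J/∂v = 6(v + 3)(v + 4) = 0 at v ∈ {-4, -3}.
The Hessian is diagonal: diag(J_uu, J_vv). Second derivatives: J_uu(-4)=-144, J_uu(-1)=36, J_uu(0)=-48; J_vv(-4)=-6, J_vv(-3)=6.
Local maxima occur where both diagonal entries negative: (-4, -4), (0, -4). Count: 2.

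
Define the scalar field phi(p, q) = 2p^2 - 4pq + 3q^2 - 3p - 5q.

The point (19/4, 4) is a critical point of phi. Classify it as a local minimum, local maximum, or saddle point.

The Hessian of phi is constant: H = [[4, -4], [-4, 6]].
det(H) = 4·6 − (-4)² = 8.
det(H) > 0 and tr(H) = 10 > 0, so H is positive definite and the point is a local minimum.

local minimum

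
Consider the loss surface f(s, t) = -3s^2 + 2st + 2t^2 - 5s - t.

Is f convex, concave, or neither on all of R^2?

f is quadratic, so its Hessian is the constant matrix H = [[-6, 2], [2, 4]].
det(H) = -28, tr(H) = -2.
det(H) < 0, so H is indefinite: neither convex nor concave.

neither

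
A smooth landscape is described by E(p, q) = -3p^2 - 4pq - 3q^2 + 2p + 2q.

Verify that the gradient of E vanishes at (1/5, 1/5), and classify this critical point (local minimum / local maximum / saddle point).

∇E = (-6p - 4q + 2, -4p - 6q + 2); substituting (1/5, 1/5) gives ∇E = (0, 0), so (1/5, 1/5) is indeed a critical point.
The Hessian of E is constant: H = [[-6, -4], [-4, -6]].
det(H) = (-6)·(-6) − (-4)² = 20.
det(H) > 0 and tr(H) = -12 < 0, so H is negative definite and the point is a local maximum.

local maximum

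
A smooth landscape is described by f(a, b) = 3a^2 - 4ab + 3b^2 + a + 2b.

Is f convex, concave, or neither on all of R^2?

convex

f is quadratic, so its Hessian is the constant matrix H = [[6, -4], [-4, 6]].
det(H) = 20, tr(H) = 12.
det(H) > 0 and tr(H) > 0, so H is positive definite everywhere: convex.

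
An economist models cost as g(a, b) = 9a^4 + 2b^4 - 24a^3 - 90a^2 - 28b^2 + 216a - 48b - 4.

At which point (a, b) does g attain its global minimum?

g(a,b) separates as P(a) + Q(b) − 4, so its minimum is min P + min Q − 4.
P'(a) = 36(a - 3)(a - 1)(a + 2) vanishes at a ∈ {-2, 1, 3}; Q'(b) = 8(b - 3)(b + 1)(b + 2) vanishes at b ∈ {-2, -1, 3}.
Local minima of P (where P''>0): P(-2)=-456, P(3)=-81. Local minima of Q: Q(-2)=16, Q(3)=-234.
So the global minimum of g is P(-2) + Q(3) − 4 = -456 − 234 − 4 = -694, attained at (-2, 3).

(-2, 3)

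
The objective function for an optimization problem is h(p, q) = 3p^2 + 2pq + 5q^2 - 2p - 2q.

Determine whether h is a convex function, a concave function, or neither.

h is quadratic, so its Hessian is the constant matrix H = [[6, 2], [2, 10]].
det(H) = 56, tr(H) = 16.
det(H) > 0 and tr(H) > 0, so H is positive definite everywhere: convex.

convex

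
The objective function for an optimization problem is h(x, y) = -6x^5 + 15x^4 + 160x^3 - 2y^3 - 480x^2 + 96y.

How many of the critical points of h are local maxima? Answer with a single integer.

2

h separates as a function of x plus a function of y, so ∇h=0 decouples.
∂h/∂x = -30x(x - 4)(x - 2)(x + 4) = 0 at x ∈ {-4, 0, 2, 4}; ∂h/∂y = -6(y - 4)(y + 4) = 0 at y ∈ {-4, 4}.
The Hessian is diagonal: diag(h_xx, h_yy). Second derivatives: h_xx(-4)=5760, h_xx(0)=-960, h_xx(2)=720, h_xx(4)=-1920; h_yy(-4)=48, h_yy(4)=-48.
Local maxima occur where both diagonal entries negative: (0, 4), (4, 4). Count: 2.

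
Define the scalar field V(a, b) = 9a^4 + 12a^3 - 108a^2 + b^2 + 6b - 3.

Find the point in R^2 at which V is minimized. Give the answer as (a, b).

V(a,b) separates as P(a) + Q(b) − 3, so its minimum is min P + min Q − 3.
P'(a) = 36a(a - 2)(a + 3) vanishes at a ∈ {-3, 0, 2}; Q'(b) = 2b + 6 vanishes at b ∈ {-3}.
Local minima of P (where P''>0): P(-3)=-567, P(2)=-192. Local minima of Q: Q(-3)=-9.
So the global minimum of V is P(-3) + Q(-3) − 3 = -567 − 9 − 3 = -579, attained at (-3, -3).

(-3, -3)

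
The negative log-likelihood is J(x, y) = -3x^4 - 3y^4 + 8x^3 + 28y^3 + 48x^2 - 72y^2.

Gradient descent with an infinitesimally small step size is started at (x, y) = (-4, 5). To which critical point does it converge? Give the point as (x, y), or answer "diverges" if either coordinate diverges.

diverges

J is separable, so gradient descent decouples: x follows -∂J/∂x, y follows -∂J/∂y.
∂J/∂x = -12x(x - 4)(x + 2); at x=-4 this is 768, so x decreases.
∂J/∂y = -12y(y - 4)(y - 3); at y=5 this is -120, so y increases.
The x-coordinate has no critical point in that direction and runs off to infinity.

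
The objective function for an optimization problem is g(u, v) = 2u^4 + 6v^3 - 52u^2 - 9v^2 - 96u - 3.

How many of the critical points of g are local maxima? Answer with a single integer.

1

g separates as a function of u plus a function of v, so ∇g=0 decouples.
∂g/∂u = 8(u - 4)(u + 1)(u + 3) = 0 at u ∈ {-3, -1, 4}; ∂g/∂v = 18v(v - 1) = 0 at v ∈ {0, 1}.
The Hessian is diagonal: diag(g_uu, g_vv). Second derivatives: g_uu(-3)=112, g_uu(-1)=-80, g_uu(4)=280; g_vv(0)=-18, g_vv(1)=18.
Local maxima occur where both diagonal entries negative: (-1, 0). Count: 1.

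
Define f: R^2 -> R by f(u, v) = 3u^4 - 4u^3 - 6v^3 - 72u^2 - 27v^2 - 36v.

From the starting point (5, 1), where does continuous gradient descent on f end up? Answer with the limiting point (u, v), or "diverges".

diverges

f is separable, so gradient descent decouples: u follows -∂f/∂u, v follows -∂f/∂v.
∂f/∂u = 12u(u - 4)(u + 3); at u=5 this is 480, so u decreases.
∂f/∂v = -18(v + 1)(v + 2); at v=1 this is -108, so v increases.
The v-coordinate has no critical point in that direction and runs off to infinity.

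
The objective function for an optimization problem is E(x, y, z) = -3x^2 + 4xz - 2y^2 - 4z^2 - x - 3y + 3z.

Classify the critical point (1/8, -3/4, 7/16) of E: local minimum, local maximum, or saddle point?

The Hessian is constant: H = [[-6, 0, 4], [0, -4, 0], [4, 0, -8]].
Leading principal minors: Δ₁ = -6, Δ₂ = 24, Δ₃ = -128.
The minors alternate sign starting negative (−, +, −), so H is negative definite: a local maximum.

local maximum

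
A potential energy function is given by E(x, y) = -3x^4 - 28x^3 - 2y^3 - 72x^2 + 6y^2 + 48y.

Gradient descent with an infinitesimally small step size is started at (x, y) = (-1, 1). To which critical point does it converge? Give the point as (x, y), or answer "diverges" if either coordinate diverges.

E is separable, so gradient descent decouples: x follows -∂E/∂x, y follows -∂E/∂y.
∂E/∂x = -12x(x + 3)(x + 4); at x=-1 this is 72, so x decreases.
∂E/∂y = -6(y - 4)(y + 2); at y=1 this is 54, so y decreases.
x converges to its nearest critical value -3 (a local min of the x-part); y converges to -2. The iterate converges to (-3, -2).

(-3, -2)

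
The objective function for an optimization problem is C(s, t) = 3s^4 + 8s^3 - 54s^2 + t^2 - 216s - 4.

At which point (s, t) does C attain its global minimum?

C(s,t) separates as P(s) + Q(t) − 4, so its minimum is min P + min Q − 4.
P'(s) = 12(s - 3)(s + 2)(s + 3) vanishes at s ∈ {-3, -2, 3}; Q'(t) = 2t vanishes at t ∈ {0}.
Local minima of P (where P''>0): P(-3)=189, P(3)=-675. Local minima of Q: Q(0)=0.
So the global minimum of C is P(3) + Q(0) − 4 = -675 + 0 − 4 = -679, attained at (3, 0).

(3, 0)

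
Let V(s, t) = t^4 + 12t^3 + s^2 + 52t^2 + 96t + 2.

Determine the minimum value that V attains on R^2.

-62

V(s,t) separates as P(s) + Q(t) + 2, so its minimum is min P + min Q + 2.
P'(s) = 2s vanishes at s ∈ {0}; Q'(t) = 4(t + 2)(t + 3)(t + 4) vanishes at t ∈ {-4, -3, -2}.
Local minima of P (where P''>0): P(0)=0. Local minima of Q: Q(-4)=-64, Q(-2)=-64.
So the global minimum of V is P(0) + Q(-4) + 2 = 0 − 64 + 2 = -62, attained at (0, -4).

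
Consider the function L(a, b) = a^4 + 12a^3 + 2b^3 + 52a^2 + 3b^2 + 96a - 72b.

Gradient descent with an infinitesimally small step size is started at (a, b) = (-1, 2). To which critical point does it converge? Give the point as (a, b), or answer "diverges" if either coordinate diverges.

(-2, 3)

L is separable, so gradient descent decouples: a follows -∂L/∂a, b follows -∂L/∂b.
∂L/∂a = 4(a + 2)(a + 3)(a + 4); at a=-1 this is 24, so a decreases.
∂L/∂b = 6(b - 3)(b + 4); at b=2 this is -36, so b increases.
a converges to its nearest critical value -2 (a local min of the a-part); b converges to 3. The iterate converges to (-2, 3).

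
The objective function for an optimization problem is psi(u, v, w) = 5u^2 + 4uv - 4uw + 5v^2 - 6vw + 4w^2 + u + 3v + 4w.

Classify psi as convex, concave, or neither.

convex

psi is quadratic, so its Hessian is the constant matrix H = [[10, 4, -4], [4, 10, -6], [-4, -6, 8]].
Leading principal minors: 10, 84, 344.
All positive ⇒ H ≻ 0 ⇒ convex.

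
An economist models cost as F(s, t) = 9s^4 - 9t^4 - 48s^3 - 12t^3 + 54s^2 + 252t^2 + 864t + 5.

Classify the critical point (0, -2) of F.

local minimum

The mixed partial ∂²F/∂s∂t is 0, so the Hessian at any point is diag(F_ss, F_tt) = diag(36(3s^2 - 8s + 3), 36(-3t^2 - 2t + 14)).
At (0, -2): H = diag(108, 216).
Both eigenvalues are positive, so H is positive definite: a local minimum.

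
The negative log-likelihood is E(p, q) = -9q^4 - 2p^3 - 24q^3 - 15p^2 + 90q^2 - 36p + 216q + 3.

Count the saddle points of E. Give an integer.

3

E separates as a function of p plus a function of q, so ∇E=0 decouples.
∂E/∂p = -6(p + 2)(p + 3) = 0 at p ∈ {-3, -2}; ∂E/∂q = -36(q - 2)(q + 1)(q + 3) = 0 at q ∈ {-3, -1, 2}.
The Hessian is diagonal: diag(E_pp, E_qq). Second derivatives: E_pp(-3)=6, E_pp(-2)=-6; E_qq(-3)=-360, E_qq(-1)=216, E_qq(2)=-540.
Saddle points occur where the two diagonal entries have opposite signs: (-3, -3), (-3, 2), (-2, -1). Count: 3.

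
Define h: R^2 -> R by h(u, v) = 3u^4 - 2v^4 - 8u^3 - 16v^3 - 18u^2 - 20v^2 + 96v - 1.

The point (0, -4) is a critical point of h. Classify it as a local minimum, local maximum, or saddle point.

The mixed partial ∂²h/∂u∂v is 0, so the Hessian at any point is diag(h_uu, h_vv) = diag(12(3u^2 - 4u - 3), -8(3v^2 + 12v + 5)).
At (0, -4): H = diag(-36, -40).
Both eigenvalues are negative, so H is negative definite: a local maximum.

local maximum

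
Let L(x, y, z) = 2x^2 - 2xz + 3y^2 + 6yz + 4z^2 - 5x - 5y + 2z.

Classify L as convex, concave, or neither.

L is quadratic, so its Hessian is the constant matrix H = [[4, 0, -2], [0, 6, 6], [-2, 6, 8]].
Leading principal minors: 4, 24, 24.
All positive ⇒ H ≻ 0 ⇒ convex.

convex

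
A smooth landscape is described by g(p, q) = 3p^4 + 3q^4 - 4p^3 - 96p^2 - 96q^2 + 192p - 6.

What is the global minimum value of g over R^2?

g(p,q) separates as A(p) + B(q) − 6, so its minimum is min A + min B − 6.
A'(p) = 12(p - 4)(p - 1)(p + 4) vanishes at p ∈ {-4, 1, 4}; B'(q) = 12q(q - 4)(q + 4) vanishes at q ∈ {-4, 0, 4}.
Local minima of A (where A''>0): A(-4)=-1280, A(4)=-256. Local minima of B: B(-4)=-768, B(4)=-768.
So the global minimum of g is A(-4) + B(-4) − 6 = -1280 − 768 − 6 = -2054, attained at (-4, -4).

-2054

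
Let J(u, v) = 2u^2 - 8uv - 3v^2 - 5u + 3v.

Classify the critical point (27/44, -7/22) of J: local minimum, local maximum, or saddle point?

saddle point

The Hessian of J is constant: H = [[4, -8], [-8, -6]].
det(H) = 4·(-6) − (-8)² = -88.
Since det(H) < 0, H is indefinite and the critical point is a saddle point.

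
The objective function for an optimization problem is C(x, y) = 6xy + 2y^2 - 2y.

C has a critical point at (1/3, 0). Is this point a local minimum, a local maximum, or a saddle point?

The Hessian of C is constant: H = [[0, 6], [6, 4]].
det(H) = 0·4 − 6² = -36.
Since det(H) < 0, H is indefinite and the critical point is a saddle point.

saddle point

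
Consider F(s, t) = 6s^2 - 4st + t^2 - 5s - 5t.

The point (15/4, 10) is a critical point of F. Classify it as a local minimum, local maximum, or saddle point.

local minimum

The Hessian of F is constant: H = [[12, -4], [-4, 2]].
det(H) = 12·2 − (-4)² = 8.
det(H) > 0 and tr(H) = 14 > 0, so H is positive definite and the point is a local minimum.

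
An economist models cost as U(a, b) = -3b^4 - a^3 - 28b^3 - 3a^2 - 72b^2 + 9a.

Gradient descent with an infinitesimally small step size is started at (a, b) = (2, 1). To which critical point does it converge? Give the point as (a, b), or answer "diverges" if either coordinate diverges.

diverges

U is separable, so gradient descent decouples: a follows -∂U/∂a, b follows -∂U/∂b.
∂U/∂a = -3(a - 1)(a + 3); at a=2 this is -15, so a increases.
∂U/∂b = -12b(b + 3)(b + 4); at b=1 this is -240, so b increases.
The a-coordinate has no critical point in that direction and runs off to infinity.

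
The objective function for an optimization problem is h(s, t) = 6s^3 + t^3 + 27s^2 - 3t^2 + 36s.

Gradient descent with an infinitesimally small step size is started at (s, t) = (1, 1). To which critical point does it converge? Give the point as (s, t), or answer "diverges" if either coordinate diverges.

(-1, 2)

h is separable, so gradient descent decouples: s follows -∂h/∂s, t follows -∂h/∂t.
∂h/∂s = 18(s + 1)(s + 2); at s=1 this is 108, so s decreases.
∂h/∂t = 3t(t - 2); at t=1 this is -3, so t increases.
s converges to its nearest critical value -1 (a local min of the s-part); t converges to 2. The iterate converges to (-1, 2).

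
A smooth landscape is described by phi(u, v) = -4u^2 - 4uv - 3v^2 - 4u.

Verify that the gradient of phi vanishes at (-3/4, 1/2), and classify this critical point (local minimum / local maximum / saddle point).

local maximum

∇phi = (-8u - 4v - 4, -4u - 6v); substituting (-3/4, 1/2) gives ∇phi = (0, 0), so (-3/4, 1/2) is indeed a critical point.
The Hessian of phi is constant: H = [[-8, -4], [-4, -6]].
det(H) = (-8)·(-6) − (-4)² = 32.
det(H) > 0 and tr(H) = -14 < 0, so H is negative definite and the point is a local maximum.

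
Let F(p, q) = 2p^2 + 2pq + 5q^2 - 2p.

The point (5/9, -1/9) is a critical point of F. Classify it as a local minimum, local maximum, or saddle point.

The Hessian of F is constant: H = [[4, 2], [2, 10]].
det(H) = 4·10 − 2² = 36.
det(H) > 0 and tr(H) = 14 > 0, so H is positive definite and the point is a local minimum.

local minimum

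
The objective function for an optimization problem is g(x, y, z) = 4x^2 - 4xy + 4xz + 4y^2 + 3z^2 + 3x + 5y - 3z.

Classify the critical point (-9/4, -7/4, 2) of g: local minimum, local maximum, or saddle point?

The Hessian is constant: H = [[8, -4, 4], [-4, 8, 0], [4, 0, 6]].
Leading principal minors: Δ₁ = 8, Δ₂ = 48, Δ₃ = 160.
All leading minors are positive, so H is positive definite: a local minimum.

local minimum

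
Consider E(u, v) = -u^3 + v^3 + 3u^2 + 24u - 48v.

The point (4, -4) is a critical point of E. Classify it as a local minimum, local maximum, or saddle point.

The mixed partial ∂²E/∂u∂v is 0, so the Hessian at any point is diag(E_uu, E_vv) = diag(6(-u + 1), 6v).
At (4, -4): H = diag(-18, -24).
Both eigenvalues are negative, so H is negative definite: a local maximum.

local maximum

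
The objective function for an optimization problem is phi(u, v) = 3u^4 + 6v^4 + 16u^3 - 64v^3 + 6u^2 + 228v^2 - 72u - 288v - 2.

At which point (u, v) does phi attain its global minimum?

(1, 1)

phi(u,v) separates as P(u) + Q(v) − 2, so its minimum is min P + min Q − 2.
P'(u) = 12(u - 1)(u + 2)(u + 3) vanishes at u ∈ {-3, -2, 1}; Q'(v) = 24(v - 4)(v - 3)(v - 1) vanishes at v ∈ {1, 3, 4}.
Local minima of P (where P''>0): P(-3)=81, P(1)=-47. Local minima of Q: Q(1)=-118, Q(4)=-64.
So the global minimum of phi is P(1) + Q(1) − 2 = -47 − 118 − 2 = -167, attained at (1, 1).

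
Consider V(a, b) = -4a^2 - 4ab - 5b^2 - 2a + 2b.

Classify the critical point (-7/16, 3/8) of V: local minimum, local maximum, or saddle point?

The Hessian of V is constant: H = [[-8, -4], [-4, -10]].
det(H) = (-8)·(-10) − (-4)² = 64.
det(H) > 0 and tr(H) = -18 < 0, so H is negative definite and the point is a local maximum.

local maximum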